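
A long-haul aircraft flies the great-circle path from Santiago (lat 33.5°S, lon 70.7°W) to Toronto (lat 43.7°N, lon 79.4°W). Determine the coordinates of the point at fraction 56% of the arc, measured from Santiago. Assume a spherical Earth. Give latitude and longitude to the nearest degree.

Convert each endpoint to a unit vector on the sphere (x = cos φ cos λ, y = cos φ sin λ, z = sin φ).
The central angle between the endpoints is δ = arccos(p₁·p₂) ≈ 1.355 rad (77.6°).
Interpolate at f = 0.56 with slerp weights a = sin((1−f)δ)/sin δ ≈ 0.575, b = sin(fδ)/sin δ ≈ 0.704.
p = a·p₁ + b·p₂ ≈ (0.252, -0.953, 0.169); φ = arcsin(p_z) ≈ 9.75°, λ = atan2(p_y, p_x) ≈ -75.18°.

≈ lat 10°N, lon 75°W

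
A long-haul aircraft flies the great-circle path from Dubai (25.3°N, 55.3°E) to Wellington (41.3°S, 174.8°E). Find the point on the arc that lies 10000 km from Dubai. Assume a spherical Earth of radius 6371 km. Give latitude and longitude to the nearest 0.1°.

Write both endpoints as unit vectors p₁, p₂ with components (cos φ cos λ, cos φ sin λ, sin φ).
The central angle between the endpoints is δ = arccos(p₁·p₂) ≈ 2.235 rad (128.1°). The total great-circle distance is δ·R ≈ 2.235 × 6371 ≈ 14240 km, so the target fraction is f = 10000/14240 ≈ 0.702.
Interpolate at f ≈ 0.702 with slerp weights a = sin((1−f)δ)/sin δ ≈ 0.784, b = sin(fδ)/sin δ ≈ 1.270.
p = a·p₁ + b·p₂ ≈ (-0.547, 0.669, -0.503); φ = arcsin(p_z) ≈ -30.21°, λ = atan2(p_y, p_x) ≈ 129.24°.

≈ (30.2°S, 129.2°E)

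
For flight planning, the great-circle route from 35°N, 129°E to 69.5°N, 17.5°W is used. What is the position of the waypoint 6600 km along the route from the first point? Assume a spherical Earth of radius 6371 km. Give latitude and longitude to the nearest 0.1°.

Write both endpoints as unit vectors p₁, p₂ with components (cos φ cos λ, cos φ sin λ, sin φ).
The central angle between the endpoints is δ = arccos(p₁·p₂) ≈ 1.268 rad (72.7°). The total great-circle distance is δ·R ≈ 1.268 × 6371 ≈ 8079 km, so the target fraction is f = 6600/8079 ≈ 0.817.
Interpolate at f ≈ 0.817 with slerp weights a = sin((1−f)δ)/sin δ ≈ 0.241, b = sin(fδ)/sin δ ≈ 0.901.
p = a·p₁ + b·p₂ ≈ (0.177, 0.059, 0.983); φ = arcsin(p_z) ≈ 79.27°, λ = atan2(p_y, p_x) ≈ 18.33°.

≈ 79.3°N, 18.3°E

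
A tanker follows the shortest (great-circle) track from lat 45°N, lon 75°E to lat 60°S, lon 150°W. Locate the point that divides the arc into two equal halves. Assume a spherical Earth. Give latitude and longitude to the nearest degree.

The haversine formula gives a central angle δ ≈ 2.611 rad (149.6°) between the endpoints.
Interpolate at f = 1/2 with slerp weights a = sin((1−f)δ)/sin δ ≈ 1.906, b = sin(fδ)/sin δ ≈ 1.906.
p = a·p₁ + b·p₂ ≈ (-0.477, 0.825, -0.303); φ = arcsin(p_z) ≈ -17.63°, λ = atan2(p_y, p_x) ≈ 120.00°.

≈ lat 18°S, lon 120°E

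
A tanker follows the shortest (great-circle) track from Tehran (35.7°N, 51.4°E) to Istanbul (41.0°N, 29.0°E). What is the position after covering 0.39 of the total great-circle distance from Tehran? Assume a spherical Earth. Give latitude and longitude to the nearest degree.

≈ (38°N, 43°E)

Convert each endpoint to a unit vector on the sphere (x = cos φ cos λ, y = cos φ sin λ, z = sin φ).
The central angle between the endpoints is δ = arccos(p₁·p₂) ≈ 0.319 rad (18.3°).
Interpolate at f = 0.39 with slerp weights a = sin((1−f)δ)/sin δ ≈ 0.617, b = sin(fδ)/sin δ ≈ 0.396.
p = a·p₁ + b·p₂ ≈ (0.574, 0.536, 0.619); φ = arcsin(p_z) ≈ 38.27°, λ = atan2(p_y, p_x) ≈ 43.07°.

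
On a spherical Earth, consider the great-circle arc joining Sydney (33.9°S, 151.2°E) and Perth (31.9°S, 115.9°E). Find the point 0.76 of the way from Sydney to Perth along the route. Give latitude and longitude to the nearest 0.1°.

Convert each endpoint to a unit vector on the sphere (x = cos φ cos λ, y = cos φ sin λ, z = sin φ).
The central angle between the endpoints is δ = arccos(p₁·p₂) ≈ 0.516 rad (29.6°).
Interpolate at f = 0.76 with slerp weights a = sin((1−f)δ)/sin δ ≈ 0.250, b = sin(fδ)/sin δ ≈ 0.775.
p = a·p₁ + b·p₂ ≈ (-0.469, 0.692, -0.549); φ = arcsin(p_z) ≈ -33.29°, λ = atan2(p_y, p_x) ≈ 124.16°.

≈ (33.3°S, 124.2°E)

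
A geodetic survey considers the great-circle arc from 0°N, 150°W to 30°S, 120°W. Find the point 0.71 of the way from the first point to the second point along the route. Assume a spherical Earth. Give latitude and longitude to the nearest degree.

Write both endpoints as unit vectors p₁, p₂ with components (cos φ cos λ, cos φ sin λ, sin φ).
The central angle between the endpoints is δ = arccos(p₁·p₂) ≈ 0.723 rad (41.4°).
Interpolate at f = 0.71 with slerp weights a = sin((1−f)δ)/sin δ ≈ 0.315, b = sin(fδ)/sin δ ≈ 0.742.
p = a·p₁ + b·p₂ ≈ (-0.594, -0.714, -0.371); φ = arcsin(p_z) ≈ -21.78°, λ = atan2(p_y, p_x) ≈ -129.75°.

≈ 22°S, 130°W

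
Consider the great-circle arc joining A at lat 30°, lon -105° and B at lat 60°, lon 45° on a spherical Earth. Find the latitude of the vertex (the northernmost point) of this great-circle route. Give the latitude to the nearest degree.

≈ 77°

The great circle lies in the plane with unit normal n̂ = (p₁ × p₂)/|p₁ × p₂|.
Here n̂_z ≈ +0.217; the vertex latitude is φ_max = arccos|n̂_z| ≈ 77.5°.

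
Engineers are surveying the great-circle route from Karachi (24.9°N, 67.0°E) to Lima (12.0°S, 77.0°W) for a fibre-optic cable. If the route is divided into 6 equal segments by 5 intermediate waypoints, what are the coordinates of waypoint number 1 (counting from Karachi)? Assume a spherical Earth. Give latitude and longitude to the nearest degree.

Write both endpoints as unit vectors p₁, p₂ with components (cos φ cos λ, cos φ sin λ, sin φ).
The central angle between the endpoints is δ = arccos(p₁·p₂) ≈ 2.507 rad (143.6°).
Interpolate at f = 1/6 with slerp weights a = sin((1−f)δ)/sin δ ≈ 1.465, b = sin(fδ)/sin δ ≈ 0.684.
p = a·p₁ + b·p₂ ≈ (0.670, 0.571, 0.475); φ = arcsin(p_z) ≈ 28.33°, λ = atan2(p_y, p_x) ≈ 40.44°.

≈ 28°N, 40°E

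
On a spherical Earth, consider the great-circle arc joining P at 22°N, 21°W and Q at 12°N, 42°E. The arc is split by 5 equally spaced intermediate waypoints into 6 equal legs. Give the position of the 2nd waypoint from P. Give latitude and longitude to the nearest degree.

Convert each endpoint to a unit vector on the sphere (x = cos φ cos λ, y = cos φ sin λ, z = sin φ).
The central angle between the endpoints is δ = arccos(p₁·p₂) ≈ 1.059 rad (60.7°).
Interpolate at f = 2/6 with slerp weights a = sin((1−f)δ)/sin δ ≈ 0.744, b = sin(fδ)/sin δ ≈ 0.397.
p = a·p₁ + b·p₂ ≈ (0.932, 0.012, 0.361); φ = arcsin(p_z) ≈ 21.17°, λ = atan2(p_y, p_x) ≈ 0.75°.

≈ 21°N, 1°E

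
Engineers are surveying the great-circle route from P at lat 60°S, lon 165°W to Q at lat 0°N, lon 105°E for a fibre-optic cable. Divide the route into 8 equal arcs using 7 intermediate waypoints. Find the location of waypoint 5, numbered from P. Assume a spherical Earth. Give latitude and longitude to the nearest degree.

≈ lat 29°S, lon 123°E

Write both endpoints as unit vectors p₁, p₂ with components (cos φ cos λ, cos φ sin λ, sin φ).
The central angle between the endpoints is δ = arccos(p₁·p₂) ≈ 1.571 rad (90.0°).
Interpolate at f = 5/8 with slerp weights a = sin((1−f)δ)/sin δ ≈ 0.556, b = sin(fδ)/sin δ ≈ 0.831.
p = a·p₁ + b·p₂ ≈ (-0.484, 0.731, -0.481); φ = arcsin(p_z) ≈ -28.76°, λ = atan2(p_y, p_x) ≈ 123.47°.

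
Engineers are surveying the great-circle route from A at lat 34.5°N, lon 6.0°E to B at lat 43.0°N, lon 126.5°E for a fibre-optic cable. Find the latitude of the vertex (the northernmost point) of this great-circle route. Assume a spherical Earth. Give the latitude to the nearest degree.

≈ 59°N

The great circle lies in the plane with unit normal n̂ = (p₁ × p₂)/|p₁ × p₂|.
Here n̂_z ≈ +0.521; the vertex latitude is φ_max = arccos|n̂_z| ≈ 58.6°.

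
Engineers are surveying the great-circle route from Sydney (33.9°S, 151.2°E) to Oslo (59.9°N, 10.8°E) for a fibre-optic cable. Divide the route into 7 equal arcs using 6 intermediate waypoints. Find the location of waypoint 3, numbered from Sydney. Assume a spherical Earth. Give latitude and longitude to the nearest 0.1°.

≈ 20.4°N, 121.0°E

Write both endpoints as unit vectors p₁, p₂ with components (cos φ cos λ, cos φ sin λ, sin φ).
The central angle between the endpoints is δ = arccos(p₁·p₂) ≈ 2.504 rad (143.4°).
Interpolate at f = 3/7 with slerp weights a = sin((1−f)δ)/sin δ ≈ 1.662, b = sin(fδ)/sin δ ≈ 1.475.
p = a·p₁ + b·p₂ ≈ (-0.482, 0.803, 0.349); φ = arcsin(p_z) ≈ 20.43°, λ = atan2(p_y, p_x) ≈ 120.99°.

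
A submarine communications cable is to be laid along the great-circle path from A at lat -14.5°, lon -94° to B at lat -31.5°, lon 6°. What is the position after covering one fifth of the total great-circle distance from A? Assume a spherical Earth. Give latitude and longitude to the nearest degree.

Convert each endpoint to a unit vector on the sphere (x = cos φ cos λ, y = cos φ sin λ, z = sin φ).
The central angle between the endpoints is δ = arccos(p₁·p₂) ≈ 1.583 rad (90.7°).
Interpolate at f = 1/5 with slerp weights a = sin((1−f)δ)/sin δ ≈ 0.954, b = sin(fδ)/sin δ ≈ 0.311.
p = a·p₁ + b·p₂ ≈ (0.200, -0.894, -0.402); φ = arcsin(p_z) ≈ -23.68°, λ = atan2(p_y, p_x) ≈ -77.41°.

≈ lat -24°, lon -77°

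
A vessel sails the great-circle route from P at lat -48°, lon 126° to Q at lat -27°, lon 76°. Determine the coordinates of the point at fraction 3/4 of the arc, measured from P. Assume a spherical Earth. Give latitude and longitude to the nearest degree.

≈ lat -34°, lon 86°

Convert each endpoint to a unit vector on the sphere (x = cos φ cos λ, y = cos φ sin λ, z = sin φ).
The central angle between the endpoints is δ = arccos(p₁·p₂) ≈ 0.766 rad (43.9°).
Interpolate at f = 3/4 with slerp weights a = sin((1−f)δ)/sin δ ≈ 0.275, b = sin(fδ)/sin δ ≈ 0.784.
p = a·p₁ + b·p₂ ≈ (0.061, 0.826, -0.560); φ = arcsin(p_z) ≈ -34.05°, λ = atan2(p_y, p_x) ≈ 85.78°.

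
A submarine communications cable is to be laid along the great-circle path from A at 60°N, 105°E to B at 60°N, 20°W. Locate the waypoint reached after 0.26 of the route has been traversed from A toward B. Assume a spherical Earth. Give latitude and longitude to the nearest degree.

≈ 71°N, 84°E

The haversine formula gives a central angle δ ≈ 0.919 rad (52.7°) between the endpoints.
Interpolate at f = 0.26 with slerp weights a = sin((1−f)δ)/sin δ ≈ 0.791, b = sin(fδ)/sin δ ≈ 0.298.
p = a·p₁ + b·p₂ ≈ (0.038, 0.331, 0.943); φ = arcsin(p_z) ≈ 70.53°, λ = atan2(p_y, p_x) ≈ 83.54°.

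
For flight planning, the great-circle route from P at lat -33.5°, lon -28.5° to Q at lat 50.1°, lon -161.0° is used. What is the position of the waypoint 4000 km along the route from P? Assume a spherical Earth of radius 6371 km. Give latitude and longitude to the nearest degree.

≈ lat -7°, lon -55°

From cos δ = sin φ₁ sin φ₂ + cos φ₁ cos φ₂ cos Δλ, the central angle is δ ≈ 2.473 rad (141.7°). The total great-circle distance is δ·R ≈ 2.473 × 6371 ≈ 15757 km, so the target fraction is f = 4000/15757 ≈ 0.254.
Interpolate at f ≈ 0.254 with slerp weights a = sin((1−f)δ)/sin δ ≈ 1.553, b = sin(fδ)/sin δ ≈ 0.948.
p = a·p₁ + b·p₂ ≈ (0.563, -0.816, -0.130); φ = arcsin(p_z) ≈ -7.48°, λ = atan2(p_y, p_x) ≈ -55.38°.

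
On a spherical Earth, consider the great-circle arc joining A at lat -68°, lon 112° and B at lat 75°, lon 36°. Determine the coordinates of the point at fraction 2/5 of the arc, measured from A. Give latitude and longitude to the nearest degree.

Write both endpoints as unit vectors p₁, p₂ with components (cos φ cos λ, cos φ sin λ, sin φ).
The central angle between the endpoints is δ = arccos(p₁·p₂) ≈ 2.630 rad (150.7°).
Interpolate at f = 2/5 with slerp weights a = sin((1−f)δ)/sin δ ≈ 2.044, b = sin(fδ)/sin δ ≈ 1.775.
p = a·p₁ + b·p₂ ≈ (0.085, 0.980, -0.180); φ = arcsin(p_z) ≈ -10.39°, λ = atan2(p_y, p_x) ≈ 85.05°.

≈ lat -10°, lon 85°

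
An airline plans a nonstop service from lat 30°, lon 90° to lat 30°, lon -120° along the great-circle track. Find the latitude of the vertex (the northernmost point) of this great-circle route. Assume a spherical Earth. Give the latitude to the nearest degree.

≈ 66°

The great circle lies in the plane with unit normal n̂ = (p₁ × p₂)/|p₁ × p₂|.
Here n̂_z ≈ +0.409; the vertex latitude is φ_max = arccos|n̂_z| ≈ 65.9°.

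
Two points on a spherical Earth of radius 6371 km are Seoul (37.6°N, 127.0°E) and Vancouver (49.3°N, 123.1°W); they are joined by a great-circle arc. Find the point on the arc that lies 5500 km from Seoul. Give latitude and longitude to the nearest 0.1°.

≈ 59.2°N, 161.1°W

From cos δ = sin φ₁ sin φ₂ + cos φ₁ cos φ₂ cos Δλ, the central angle is δ ≈ 1.280 rad (73.3°). The total great-circle distance is δ·R ≈ 1.280 × 6371 ≈ 8155 km, so the target fraction is f = 5500/8155 ≈ 0.674.
Interpolate at f ≈ 0.674 with slerp weights a = sin((1−f)δ)/sin δ ≈ 0.422, b = sin(fδ)/sin δ ≈ 0.793.
p = a·p₁ + b·p₂ ≈ (-0.484, -0.166, 0.859); φ = arcsin(p_z) ≈ 59.23°, λ = atan2(p_y, p_x) ≈ -161.07°.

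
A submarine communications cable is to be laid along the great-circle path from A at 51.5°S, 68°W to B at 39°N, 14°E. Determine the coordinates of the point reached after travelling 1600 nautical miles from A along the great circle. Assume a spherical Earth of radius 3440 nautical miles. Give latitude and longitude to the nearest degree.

Convert each endpoint to a unit vector on the sphere (x = cos φ cos λ, y = cos φ sin λ, z = sin φ).
The central angle between the endpoints is δ = arccos(p₁·p₂) ≈ 2.010 rad (115.2°). The total great-circle distance is δ·R ≈ 2.010 × 3440 ≈ 6914 nmi, so the target fraction is f = 1600/6914 ≈ 0.231.
Interpolate at f ≈ 0.231 with slerp weights a = sin((1−f)δ)/sin δ ≈ 1.104, b = sin(fδ)/sin δ ≈ 0.496.
p = a·p₁ + b·p₂ ≈ (0.631, -0.544, -0.553); φ = arcsin(p_z) ≈ -33.54°, λ = atan2(p_y, p_x) ≈ -40.77°.

≈ 34°S, 41°W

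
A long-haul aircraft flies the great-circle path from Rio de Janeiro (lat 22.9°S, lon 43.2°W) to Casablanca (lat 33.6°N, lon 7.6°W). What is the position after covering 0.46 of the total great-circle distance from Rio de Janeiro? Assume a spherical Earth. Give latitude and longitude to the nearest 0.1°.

≈ lat 3.3°N, lon 27.6°W

Convert each endpoint to a unit vector on the sphere (x = cos φ cos λ, y = cos φ sin λ, z = sin φ).
The central angle between the endpoints is δ = arccos(p₁·p₂) ≈ 1.150 rad (65.9°).
Interpolate at f = 0.46 with slerp weights a = sin((1−f)δ)/sin δ ≈ 0.637, b = sin(fδ)/sin δ ≈ 0.553.
p = a·p₁ + b·p₂ ≈ (0.885, -0.463, 0.058); φ = arcsin(p_z) ≈ 3.32°, λ = atan2(p_y, p_x) ≈ -27.62°.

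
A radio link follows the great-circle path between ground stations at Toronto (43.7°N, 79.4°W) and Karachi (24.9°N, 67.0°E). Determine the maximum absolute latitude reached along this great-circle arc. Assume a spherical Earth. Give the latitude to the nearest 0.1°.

The great circle lies in the plane with unit normal n̂ = (p₁ × p₂)/|p₁ × p₂|.
Here n̂_z ≈ +0.375; the vertex latitude is φ_max = arccos|n̂_z| ≈ 68.0°.
Check via Clairaut: cos φ_max = |cos φ₁| · sin C = cos(43.7°)·sin(31.3°) ≈ 0.375, again giving ≈ 68.0°.

≈ 68.0°N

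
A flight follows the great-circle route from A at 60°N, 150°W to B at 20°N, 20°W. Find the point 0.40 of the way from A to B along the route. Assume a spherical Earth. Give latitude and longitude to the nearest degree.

≈ 65°N, 67°W

Convert each endpoint to a unit vector on the sphere (x = cos φ cos λ, y = cos φ sin λ, z = sin φ).
The central angle between the endpoints is δ = arccos(p₁·p₂) ≈ 1.577 rad (90.3°).
Interpolate at f = 0.40 with slerp weights a = sin((1−f)δ)/sin δ ≈ 0.811, b = sin(fδ)/sin δ ≈ 0.590.
p = a·p₁ + b·p₂ ≈ (0.169, -0.392, 0.904); φ = arcsin(p_z) ≈ 64.70°, λ = atan2(p_y, p_x) ≈ -66.63°.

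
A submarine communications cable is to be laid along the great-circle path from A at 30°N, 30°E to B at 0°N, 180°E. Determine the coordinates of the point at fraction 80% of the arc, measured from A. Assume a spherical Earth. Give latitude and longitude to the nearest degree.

≈ 21°N, 161°E

Write both endpoints as unit vectors p₁, p₂ with components (cos φ cos λ, cos φ sin λ, sin φ).
The central angle between the endpoints is δ = arccos(p₁·p₂) ≈ 2.419 rad (138.6°).
Interpolate at f = 0.80 with slerp weights a = sin((1−f)δ)/sin δ ≈ 0.703, b = sin(fδ)/sin δ ≈ 1.413.
p = a·p₁ + b·p₂ ≈ (-0.885, 0.304, 0.352); φ = arcsin(p_z) ≈ 20.59°, λ = atan2(p_y, p_x) ≈ 161.02°.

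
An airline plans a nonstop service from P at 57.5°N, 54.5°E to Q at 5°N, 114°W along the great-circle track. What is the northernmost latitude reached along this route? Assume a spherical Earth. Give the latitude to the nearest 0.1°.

The great circle lies in the plane with unit normal n̂ = (p₁ × p₂)/|p₁ × p₂|.
Here n̂_z ≈ -0.120; the vertex latitude is φ_max = arccos|n̂_z| ≈ 83.1°.
Check via Clairaut: cos φ_max = |cos φ₁| · sin C = cos(57.5°)·sin(12.9°) ≈ 0.120, again giving ≈ 83.1°.

≈ 83.1°N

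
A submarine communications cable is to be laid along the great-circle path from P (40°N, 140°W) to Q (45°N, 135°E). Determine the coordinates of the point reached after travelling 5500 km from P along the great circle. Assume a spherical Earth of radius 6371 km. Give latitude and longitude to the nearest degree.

≈ (49°N, 149°E)

Convert each endpoint to a unit vector on the sphere (x = cos φ cos λ, y = cos φ sin λ, z = sin φ).
The central angle between the endpoints is δ = arccos(p₁·p₂) ≈ 1.045 rad (59.9°). The total great-circle distance is δ·R ≈ 1.045 × 6371 ≈ 6659 km, so the target fraction is f = 5500/6659 ≈ 0.826.
Interpolate at f ≈ 0.826 with slerp weights a = sin((1−f)δ)/sin δ ≈ 0.209, b = sin(fδ)/sin δ ≈ 0.879.
p = a·p₁ + b·p₂ ≈ (-0.562, 0.336, 0.756); φ = arcsin(p_z) ≈ 49.08°, λ = atan2(p_y, p_x) ≈ 149.10°.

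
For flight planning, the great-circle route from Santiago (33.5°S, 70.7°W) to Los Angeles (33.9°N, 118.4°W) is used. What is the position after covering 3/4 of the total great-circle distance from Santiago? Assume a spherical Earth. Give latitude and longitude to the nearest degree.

≈ 17°N, 105°W

Convert each endpoint to a unit vector on the sphere (x = cos φ cos λ, y = cos φ sin λ, z = sin φ).
The central angle between the endpoints is δ = arccos(p₁·p₂) ≈ 1.412 rad (80.9°).
Interpolate at f = 3/4 with slerp weights a = sin((1−f)δ)/sin δ ≈ 0.350, b = sin(fδ)/sin δ ≈ 0.883.
p = a·p₁ + b·p₂ ≈ (-0.252, -0.920, 0.299); φ = arcsin(p_z) ≈ 17.41°, λ = atan2(p_y, p_x) ≈ -105.32°.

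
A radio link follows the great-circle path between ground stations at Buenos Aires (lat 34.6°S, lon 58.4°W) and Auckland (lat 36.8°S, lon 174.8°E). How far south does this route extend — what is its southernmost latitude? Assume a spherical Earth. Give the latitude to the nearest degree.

≈ 58°S

The great circle lies in the plane with unit normal n̂ = (p₁ × p₂)/|p₁ × p₂|.
Here n̂_z ≈ -0.529; the vertex latitude is φ_max = arccos|n̂_z| ≈ 58.1°.
Check via Clairaut: cos φ_max = |cos φ₁| · sin C = cos(34.6°)·sin(140.0°) ≈ 0.529, again giving ≈ 58.1°.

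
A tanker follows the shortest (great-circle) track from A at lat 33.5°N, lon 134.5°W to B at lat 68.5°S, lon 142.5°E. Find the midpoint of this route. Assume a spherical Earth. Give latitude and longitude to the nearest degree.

From cos δ = sin φ₁ sin φ₂ + cos φ₁ cos φ₂ cos Δλ, the central angle is δ ≈ 2.067 rad (118.4°).
Interpolate at f = 1/2 with slerp weights a = sin((1−f)δ)/sin δ ≈ 0.977, b = sin(fδ)/sin δ ≈ 0.977.
p = a·p₁ + b·p₂ ≈ (-0.855, -0.363, -0.370); φ = arcsin(p_z) ≈ -21.70°, λ = atan2(p_y, p_x) ≈ -156.99°.

≈ lat 22°S, lon 157°W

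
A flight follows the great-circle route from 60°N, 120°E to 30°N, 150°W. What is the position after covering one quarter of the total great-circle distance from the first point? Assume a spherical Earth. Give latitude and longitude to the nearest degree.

The haversine formula gives a central angle δ ≈ 1.123 rad (64.3°) between the endpoints.
Interpolate at f = 1/4 with slerp weights a = sin((1−f)δ)/sin δ ≈ 0.828, b = sin(fδ)/sin δ ≈ 0.307.
p = a·p₁ + b·p₂ ≈ (-0.437, 0.225, 0.871); φ = arcsin(p_z) ≈ 60.52°, λ = atan2(p_y, p_x) ≈ 152.75°.

≈ 61°N, 153°E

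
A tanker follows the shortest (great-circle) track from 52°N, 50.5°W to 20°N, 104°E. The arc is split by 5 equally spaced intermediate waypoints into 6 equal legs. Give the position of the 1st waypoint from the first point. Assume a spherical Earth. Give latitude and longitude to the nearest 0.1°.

Convert each endpoint to a unit vector on the sphere (x = cos φ cos λ, y = cos φ sin λ, z = sin φ).
The central angle between the endpoints is δ = arccos(p₁·p₂) ≈ 1.826 rad (104.6°).
Interpolate at f = 1/6 with slerp weights a = sin((1−f)δ)/sin δ ≈ 1.032, b = sin(fδ)/sin δ ≈ 0.310.
p = a·p₁ + b·p₂ ≈ (0.334, -0.208, 0.919); φ = arcsin(p_z) ≈ 66.84°, λ = atan2(p_y, p_x) ≈ -31.92°.

≈ 66.8°N, 31.9°W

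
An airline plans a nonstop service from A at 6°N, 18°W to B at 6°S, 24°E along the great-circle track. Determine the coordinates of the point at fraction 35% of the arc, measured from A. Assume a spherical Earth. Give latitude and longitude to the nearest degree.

≈ 2°N, 3°W

Convert each endpoint to a unit vector on the sphere (x = cos φ cos λ, y = cos φ sin λ, z = sin φ).
The central angle between the endpoints is δ = arccos(p₁·p₂) ≈ 0.761 rad (43.6°).
Interpolate at f = 0.35 with slerp weights a = sin((1−f)δ)/sin δ ≈ 0.688, b = sin(fδ)/sin δ ≈ 0.382.
p = a·p₁ + b·p₂ ≈ (0.998, -0.057, 0.032); φ = arcsin(p_z) ≈ 1.84°, λ = atan2(p_y, p_x) ≈ -3.28°.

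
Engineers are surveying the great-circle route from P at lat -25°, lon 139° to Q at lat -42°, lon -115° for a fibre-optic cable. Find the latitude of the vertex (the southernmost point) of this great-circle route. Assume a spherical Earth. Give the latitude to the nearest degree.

≈ -49°

The great circle lies in the plane with unit normal n̂ = (p₁ × p₂)/|p₁ × p₂|.
Here n̂_z ≈ +0.651; the vertex latitude is φ_max = arccos|n̂_z| ≈ 49.4°.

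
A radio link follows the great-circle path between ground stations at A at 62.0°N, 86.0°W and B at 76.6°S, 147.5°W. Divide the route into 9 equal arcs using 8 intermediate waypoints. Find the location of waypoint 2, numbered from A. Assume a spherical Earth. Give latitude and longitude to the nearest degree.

Write both endpoints as unit vectors p₁, p₂ with components (cos φ cos λ, cos φ sin λ, sin φ).
The central angle between the endpoints is δ = arccos(p₁·p₂) ≈ 2.510 rad (143.8°).
Interpolate at f = 2/9 with slerp weights a = sin((1−f)δ)/sin δ ≈ 1.572, b = sin(fδ)/sin δ ≈ 0.896.
p = a·p₁ + b·p₂ ≈ (-0.124, -0.848, 0.516); φ = arcsin(p_z) ≈ 31.06°, λ = atan2(p_y, p_x) ≈ -98.30°.

≈ 31°N, 98°W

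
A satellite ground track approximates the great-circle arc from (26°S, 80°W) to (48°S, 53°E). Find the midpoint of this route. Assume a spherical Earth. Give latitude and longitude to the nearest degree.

Convert each endpoint to a unit vector on the sphere (x = cos φ cos λ, y = cos φ sin λ, z = sin φ).
The central angle between the endpoints is δ = arccos(p₁·p₂) ≈ 1.655 rad (94.8°).
Interpolate at f = 1/2 with slerp weights a = sin((1−f)δ)/sin δ ≈ 0.739, b = sin(fδ)/sin δ ≈ 0.739.
p = a·p₁ + b·p₂ ≈ (0.413, -0.259, -0.873); φ = arcsin(p_z) ≈ -60.82°, λ = atan2(p_y, p_x) ≈ -32.12°.

≈ (61°S, 32°W)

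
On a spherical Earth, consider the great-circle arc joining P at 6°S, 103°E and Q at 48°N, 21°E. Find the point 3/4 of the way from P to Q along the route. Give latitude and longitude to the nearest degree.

≈ 40°N, 50°E

Convert each endpoint to a unit vector on the sphere (x = cos φ cos λ, y = cos φ sin λ, z = sin φ).
The central angle between the endpoints is δ = arccos(p₁·p₂) ≈ 1.556 rad (89.1°).
Interpolate at f = 3/4 with slerp weights a = sin((1−f)δ)/sin δ ≈ 0.379, b = sin(fδ)/sin δ ≈ 0.920.
p = a·p₁ + b·p₂ ≈ (0.490, 0.588, 0.644); φ = arcsin(p_z) ≈ 40.07°, λ = atan2(p_y, p_x) ≈ 50.22°.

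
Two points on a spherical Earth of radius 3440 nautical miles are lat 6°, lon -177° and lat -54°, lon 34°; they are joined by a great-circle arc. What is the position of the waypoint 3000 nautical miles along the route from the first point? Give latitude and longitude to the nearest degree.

The haversine formula gives a central angle δ ≈ 2.196 rad (125.8°) between the endpoints. The total great-circle distance is δ·R ≈ 2.196 × 3440 ≈ 7556 nmi, so the target fraction is f = 3000/7556 ≈ 0.397.
Interpolate at f ≈ 0.397 with slerp weights a = sin((1−f)δ)/sin δ ≈ 1.196, b = sin(fδ)/sin δ ≈ 0.945.
p = a·p₁ + b·p₂ ≈ (-0.728, 0.248, -0.639); φ = arcsin(p_z) ≈ -39.73°, λ = atan2(p_y, p_x) ≈ 161.17°.

≈ lat -40°, lon 161°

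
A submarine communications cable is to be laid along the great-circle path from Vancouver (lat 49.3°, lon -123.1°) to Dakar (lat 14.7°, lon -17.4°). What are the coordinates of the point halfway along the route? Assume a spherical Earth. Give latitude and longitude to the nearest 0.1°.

From cos δ = sin φ₁ sin φ₂ + cos φ₁ cos φ₂ cos Δλ, the central angle is δ ≈ 1.549 rad (88.8°).
Interpolate at f = 1/2 with slerp weights a = sin((1−f)δ)/sin δ ≈ 0.700, b = sin(fδ)/sin δ ≈ 0.700.
p = a·p₁ + b·p₂ ≈ (0.397, -0.584, 0.708); φ = arcsin(p_z) ≈ 45.06°, λ = atan2(p_y, p_x) ≈ -55.84°.

≈ lat 45.1°, lon -55.8°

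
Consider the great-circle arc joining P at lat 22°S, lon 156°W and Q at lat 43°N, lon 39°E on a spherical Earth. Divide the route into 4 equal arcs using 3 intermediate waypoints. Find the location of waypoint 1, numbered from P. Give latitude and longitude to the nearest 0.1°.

Write both endpoints as unit vectors p₁, p₂ with components (cos φ cos λ, cos φ sin λ, sin φ).
The central angle between the endpoints is δ = arccos(p₁·p₂) ≈ 2.715 rad (155.6°).
Interpolate at f = 1/4 with slerp weights a = sin((1−f)δ)/sin δ ≈ 2.161, b = sin(fδ)/sin δ ≈ 1.518.
p = a·p₁ + b·p₂ ≈ (-0.967, -0.116, 0.226); φ = arcsin(p_z) ≈ 13.06°, λ = atan2(p_y, p_x) ≈ -173.16°.

≈ lat 13.1°N, lon 173.2°W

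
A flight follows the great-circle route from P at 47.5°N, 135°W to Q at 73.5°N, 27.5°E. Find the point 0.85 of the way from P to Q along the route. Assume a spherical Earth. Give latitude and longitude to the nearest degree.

Convert each endpoint to a unit vector on the sphere (x = cos φ cos λ, y = cos φ sin λ, z = sin φ).
The central angle between the endpoints is δ = arccos(p₁·p₂) ≈ 1.019 rad (58.4°).
Interpolate at f = 0.85 with slerp weights a = sin((1−f)δ)/sin δ ≈ 0.179, b = sin(fδ)/sin δ ≈ 0.895.
p = a·p₁ + b·p₂ ≈ (0.140, 0.032, 0.990); φ = arcsin(p_z) ≈ 81.75°, λ = atan2(p_y, p_x) ≈ 12.84°.

≈ 82°N, 13°E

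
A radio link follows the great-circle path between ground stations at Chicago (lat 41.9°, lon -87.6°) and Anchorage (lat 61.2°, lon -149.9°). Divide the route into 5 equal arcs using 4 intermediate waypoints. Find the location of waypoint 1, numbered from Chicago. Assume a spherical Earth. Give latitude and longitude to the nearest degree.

From cos δ = sin φ₁ sin φ₂ + cos φ₁ cos φ₂ cos Δλ, the central angle is δ ≈ 0.720 rad (41.2°).
Interpolate at f = 1/5 with slerp weights a = sin((1−f)δ)/sin δ ≈ 0.826, b = sin(fδ)/sin δ ≈ 0.218.
p = a·p₁ + b·p₂ ≈ (-0.065, -0.667, 0.742); φ = arcsin(p_z) ≈ 47.93°, λ = atan2(p_y, p_x) ≈ -95.56°.

≈ lat 48°, lon -96°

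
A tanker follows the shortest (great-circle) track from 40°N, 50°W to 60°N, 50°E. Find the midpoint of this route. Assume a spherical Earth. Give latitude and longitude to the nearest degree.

Convert each endpoint to a unit vector on the sphere (x = cos φ cos λ, y = cos φ sin λ, z = sin φ).
The central angle between the endpoints is δ = arccos(p₁·p₂) ≈ 1.059 rad (60.6°).
Interpolate at f = 1/2 with slerp weights a = sin((1−f)δ)/sin δ ≈ 0.579, b = sin(fδ)/sin δ ≈ 0.579.
p = a·p₁ + b·p₂ ≈ (0.471, -0.118, 0.874); φ = arcsin(p_z) ≈ 60.93°, λ = atan2(p_y, p_x) ≈ -14.06°.

≈ 61°N, 14°W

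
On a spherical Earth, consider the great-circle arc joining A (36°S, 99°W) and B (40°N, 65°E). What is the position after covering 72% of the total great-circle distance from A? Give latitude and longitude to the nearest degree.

Write both endpoints as unit vectors p₁, p₂ with components (cos φ cos λ, cos φ sin λ, sin φ).
The central angle between the endpoints is δ = arccos(p₁·p₂) ≈ 2.911 rad (166.8°).
Interpolate at f = 0.72 with slerp weights a = sin((1−f)δ)/sin δ ≈ 3.186, b = sin(fδ)/sin δ ≈ 3.787.
p = a·p₁ + b·p₂ ≈ (0.823, 0.084, 0.562); φ = arcsin(p_z) ≈ 34.19°, λ = atan2(p_y, p_x) ≈ 5.81°.

≈ (34°N, 6°E)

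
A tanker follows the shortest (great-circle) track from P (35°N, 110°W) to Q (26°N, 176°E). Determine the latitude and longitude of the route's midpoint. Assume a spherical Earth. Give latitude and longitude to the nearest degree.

≈ (36°N, 149°W)

Convert each endpoint to a unit vector on the sphere (x = cos φ cos λ, y = cos φ sin λ, z = sin φ).
The central angle between the endpoints is δ = arccos(p₁·p₂) ≈ 1.099 rad (63.0°).
Interpolate at f = 1/2 with slerp weights a = sin((1−f)δ)/sin δ ≈ 0.586, b = sin(fδ)/sin δ ≈ 0.586.
p = a·p₁ + b·p₂ ≈ (-0.690, -0.415, 0.593); φ = arcsin(p_z) ≈ 36.39°, λ = atan2(p_y, p_x) ≈ -149.00°.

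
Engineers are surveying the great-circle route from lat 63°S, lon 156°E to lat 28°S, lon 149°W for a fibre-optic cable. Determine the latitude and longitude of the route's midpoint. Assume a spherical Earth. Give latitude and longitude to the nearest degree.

≈ lat 49°S, lon 167°W

Write both endpoints as unit vectors p₁, p₂ with components (cos φ cos λ, cos φ sin λ, sin φ).
The central angle between the endpoints is δ = arccos(p₁·p₂) ≈ 0.866 rad (49.6°).
Interpolate at f = 1/2 with slerp weights a = sin((1−f)δ)/sin δ ≈ 0.551, b = sin(fδ)/sin δ ≈ 0.551.
p = a·p₁ + b·p₂ ≈ (-0.645, -0.149, -0.749); φ = arcsin(p_z) ≈ -48.53°, λ = atan2(p_y, p_x) ≈ -167.02°.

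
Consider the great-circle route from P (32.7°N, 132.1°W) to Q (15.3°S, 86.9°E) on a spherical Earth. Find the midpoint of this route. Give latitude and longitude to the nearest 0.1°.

Write both endpoints as unit vectors p₁, p₂ with components (cos φ cos λ, cos φ sin λ, sin φ).
The central angle between the endpoints is δ = arccos(p₁·p₂) ≈ 2.455 rad (140.7°).
Interpolate at f = 1/2 with slerp weights a = sin((1−f)δ)/sin δ ≈ 1.485, b = sin(fδ)/sin δ ≈ 1.485.
p = a·p₁ + b·p₂ ≈ (-0.760, 0.503, 0.410); φ = arcsin(p_z) ≈ 24.24°, λ = atan2(p_y, p_x) ≈ 146.51°.

≈ (24.2°N, 146.5°E)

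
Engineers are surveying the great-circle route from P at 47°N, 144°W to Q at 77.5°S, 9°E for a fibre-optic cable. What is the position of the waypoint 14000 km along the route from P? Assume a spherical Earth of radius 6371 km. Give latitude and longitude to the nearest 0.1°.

The haversine formula gives a central angle δ ≈ 2.578 rad (147.7°) between the endpoints. The total great-circle distance is δ·R ≈ 2.578 × 6371 ≈ 16427 km, so the target fraction is f = 14000/16427 ≈ 0.852.
Interpolate at f ≈ 0.852 with slerp weights a = sin((1−f)δ)/sin δ ≈ 0.696, b = sin(fδ)/sin δ ≈ 1.517.
p = a·p₁ + b·p₂ ≈ (-0.060, -0.228, -0.972); φ = arcsin(p_z) ≈ -76.38°, λ = atan2(p_y, p_x) ≈ -104.73°.

≈ 76.4°S, 104.7°W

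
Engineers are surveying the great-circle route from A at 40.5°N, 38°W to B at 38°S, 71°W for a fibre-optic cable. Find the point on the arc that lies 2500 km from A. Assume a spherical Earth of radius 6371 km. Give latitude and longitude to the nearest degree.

Write both endpoints as unit vectors p₁, p₂ with components (cos φ cos λ, cos φ sin λ, sin φ).
The central angle between the endpoints is δ = arccos(p₁·p₂) ≈ 1.468 rad (84.1°). The total great-circle distance is δ·R ≈ 1.468 × 6371 ≈ 9352 km, so the target fraction is f = 2500/9352 ≈ 0.267.
Interpolate at f ≈ 0.267 with slerp weights a = sin((1−f)δ)/sin δ ≈ 0.885, b = sin(fδ)/sin δ ≈ 0.384.
p = a·p₁ + b·p₂ ≈ (0.629, -0.701, 0.338); φ = arcsin(p_z) ≈ 19.74°, λ = atan2(p_y, p_x) ≈ -48.10°.

≈ 20°N, 48°W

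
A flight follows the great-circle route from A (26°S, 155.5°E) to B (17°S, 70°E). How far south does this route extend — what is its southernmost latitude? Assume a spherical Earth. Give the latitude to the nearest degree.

≈ 29°S

The great circle lies in the plane with unit normal n̂ = (p₁ × p₂)/|p₁ × p₂|.
Here n̂_z ≈ -0.874; the vertex latitude is φ_max = arccos|n̂_z| ≈ 29.1°.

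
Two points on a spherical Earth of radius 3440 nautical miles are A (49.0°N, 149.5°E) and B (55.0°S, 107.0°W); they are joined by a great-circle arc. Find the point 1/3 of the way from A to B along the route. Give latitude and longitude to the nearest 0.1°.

Convert each endpoint to a unit vector on the sphere (x = cos φ cos λ, y = cos φ sin λ, z = sin φ).
The central angle between the endpoints is δ = arccos(p₁·p₂) ≈ 2.355 rad (134.9°).
Interpolate at f = 1/3 with slerp weights a = sin((1−f)δ)/sin δ ≈ 1.412, b = sin(fδ)/sin δ ≈ 0.998.
p = a·p₁ + b·p₂ ≈ (-0.966, -0.077, 0.248); φ = arcsin(p_z) ≈ 14.37°, λ = atan2(p_y, p_x) ≈ -175.43°.

≈ (14.4°N, 175.4°W)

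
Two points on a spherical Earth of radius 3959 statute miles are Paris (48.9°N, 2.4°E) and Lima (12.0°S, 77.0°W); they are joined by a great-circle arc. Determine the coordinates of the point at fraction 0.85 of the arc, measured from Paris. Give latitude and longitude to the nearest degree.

≈ 1°S, 68°W

Convert each endpoint to a unit vector on the sphere (x = cos φ cos λ, y = cos φ sin λ, z = sin φ).
The central angle between the endpoints is δ = arccos(p₁·p₂) ≈ 1.609 rad (92.2°).
Interpolate at f = 0.85 with slerp weights a = sin((1−f)δ)/sin δ ≈ 0.239, b = sin(fδ)/sin δ ≈ 0.980.
p = a·p₁ + b·p₂ ≈ (0.373, -0.928, -0.024); φ = arcsin(p_z) ≈ -1.35°, λ = atan2(p_y, p_x) ≈ -68.11°.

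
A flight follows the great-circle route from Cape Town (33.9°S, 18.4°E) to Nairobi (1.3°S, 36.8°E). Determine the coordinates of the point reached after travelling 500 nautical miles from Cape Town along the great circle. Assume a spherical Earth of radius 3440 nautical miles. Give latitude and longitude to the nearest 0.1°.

≈ (26.7°S, 23.3°E)

Write both endpoints as unit vectors p₁, p₂ with components (cos φ cos λ, cos φ sin λ, sin φ).
The central angle between the endpoints is δ = arccos(p₁·p₂) ≈ 0.643 rad (36.9°). The total great-circle distance is δ·R ≈ 0.643 × 3440 ≈ 2213 nmi, so the target fraction is f = 500/2213 ≈ 0.226.
Interpolate at f ≈ 0.226 with slerp weights a = sin((1−f)δ)/sin δ ≈ 0.796, b = sin(fδ)/sin δ ≈ 0.241.
p = a·p₁ + b·p₂ ≈ (0.820, 0.353, -0.450); φ = arcsin(p_z) ≈ -26.72°, λ = atan2(p_y, p_x) ≈ 23.29°.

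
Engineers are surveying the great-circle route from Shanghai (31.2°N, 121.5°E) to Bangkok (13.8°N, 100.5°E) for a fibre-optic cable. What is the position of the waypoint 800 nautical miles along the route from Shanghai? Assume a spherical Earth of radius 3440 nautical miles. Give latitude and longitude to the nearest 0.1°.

≈ (22.6°N, 110.1°E)

The haversine formula gives a central angle δ ≈ 0.453 rad (26.0°) between the endpoints. The total great-circle distance is δ·R ≈ 0.453 × 3440 ≈ 1559 nmi, so the target fraction is f = 800/1559 ≈ 0.513.
Interpolate at f ≈ 0.513 with slerp weights a = sin((1−f)δ)/sin δ ≈ 0.500, b = sin(fδ)/sin δ ≈ 0.526.
p = a·p₁ + b·p₂ ≈ (-0.317, 0.867, 0.384); φ = arcsin(p_z) ≈ 22.61°, λ = atan2(p_y, p_x) ≈ 110.05°.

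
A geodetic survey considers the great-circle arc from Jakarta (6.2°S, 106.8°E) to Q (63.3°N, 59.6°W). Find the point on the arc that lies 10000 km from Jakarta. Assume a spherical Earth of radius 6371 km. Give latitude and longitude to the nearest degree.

Write both endpoints as unit vectors p₁, p₂ with components (cos φ cos λ, cos φ sin λ, sin φ).
The central angle between the endpoints is δ = arccos(p₁·p₂) ≈ 2.130 rad (122.0°). The total great-circle distance is δ·R ≈ 2.130 × 6371 ≈ 13571 km, so the target fraction is f = 10000/13571 ≈ 0.737.
Interpolate at f ≈ 0.737 with slerp weights a = sin((1−f)δ)/sin δ ≈ 0.627, b = sin(fδ)/sin δ ≈ 1.180.
p = a·p₁ + b·p₂ ≈ (0.088, 0.140, 0.986); φ = arcsin(p_z) ≈ 80.49°, λ = atan2(p_y, p_x) ≈ 57.79°.

≈ (80°N, 58°E)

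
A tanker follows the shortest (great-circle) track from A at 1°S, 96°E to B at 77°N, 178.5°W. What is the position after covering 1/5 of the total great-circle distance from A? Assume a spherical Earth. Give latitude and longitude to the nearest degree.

≈ 17°N, 100°E

The haversine formula gives a central angle δ ≈ 1.570 rad (90.0°) between the endpoints.
Interpolate at f = 1/5 with slerp weights a = sin((1−f)δ)/sin δ ≈ 0.951, b = sin(fδ)/sin δ ≈ 0.309.
p = a·p₁ + b·p₂ ≈ (-0.169, 0.944, 0.284); φ = arcsin(p_z) ≈ 16.52°, λ = atan2(p_y, p_x) ≈ 100.14°.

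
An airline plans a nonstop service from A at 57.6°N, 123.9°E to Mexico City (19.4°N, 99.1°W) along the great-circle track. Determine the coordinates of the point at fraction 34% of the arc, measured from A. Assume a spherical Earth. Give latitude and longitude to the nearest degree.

≈ 69°N, 163°W

The haversine formula gives a central angle δ ≈ 1.660 rad (95.1°) between the endpoints.
Interpolate at f = 0.34 with slerp weights a = sin((1−f)δ)/sin δ ≈ 0.893, b = sin(fδ)/sin δ ≈ 0.537.
p = a·p₁ + b·p₂ ≈ (-0.347, -0.103, 0.932); φ = arcsin(p_z) ≈ 68.78°, λ = atan2(p_y, p_x) ≈ -163.44°.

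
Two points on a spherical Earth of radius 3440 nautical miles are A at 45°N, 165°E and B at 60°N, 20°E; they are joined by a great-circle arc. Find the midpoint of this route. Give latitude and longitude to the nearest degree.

From cos δ = sin φ₁ sin φ₂ + cos φ₁ cos φ₂ cos Δλ, the central angle is δ ≈ 1.242 rad (71.2°).
Interpolate at f = 1/2 with slerp weights a = sin((1−f)δ)/sin δ ≈ 0.615, b = sin(fδ)/sin δ ≈ 0.615.
p = a·p₁ + b·p₂ ≈ (-0.131, 0.218, 0.967); φ = arcsin(p_z) ≈ 75.28°, λ = atan2(p_y, p_x) ≈ 121.05°.

≈ 75°N, 121°E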